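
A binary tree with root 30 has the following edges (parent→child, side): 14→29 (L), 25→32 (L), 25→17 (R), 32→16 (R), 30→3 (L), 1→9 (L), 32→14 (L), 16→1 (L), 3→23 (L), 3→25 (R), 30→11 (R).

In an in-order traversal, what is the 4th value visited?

14

In-order visits the left subtree, then the node, then the right subtree.
At 30: go left to 3.
  At 3: go left to 23.
    23 is a leaf — visit 23.
  Visit 3.
  At 3: go right to 25.
    At 25: go left to 32.
      At 32: go left to 14.
        At 14: go left to 29.
          29 is a leaf — visit 29.
        Visit 14.
        At 14: no right child.
      Visit 32.
      At 32: go right to 16.
        At 16: go left to 1.
          At 1: go left to 9.
            9 is a leaf — visit 9.
          Visit 1.
          At 1: no right child.
        Visit 16.
        At 16: no right child.
    Visit 25.
    At 25: go right to 17.
      17 is a leaf — visit 17.
Visit 30.
At 30: go right to 11.
  11 is a leaf — visit 11.
Full in-order sequence: 23, 3, 29, 14, 32, 9, 1, 16, 25, 17, 30, 11.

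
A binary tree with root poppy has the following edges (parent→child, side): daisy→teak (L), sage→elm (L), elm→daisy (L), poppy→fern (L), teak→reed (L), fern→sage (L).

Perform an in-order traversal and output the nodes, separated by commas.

In-order visits the left subtree, then the node, then the right subtree.
At poppy: go left to fern.
  At fern: go left to sage.
    At sage: go left to elm.
      At elm: go left to daisy.
        At daisy: go left to teak.
          At teak: go left to reed.
            reed is a leaf — visit reed.
          Visit teak.
          At teak: no right child.
        Visit daisy.
        At daisy: no right child.
      Visit elm.
      At elm: no right child.
    Visit sage.
    At sage: no right child.
  Visit fern.
  At fern: no right child.
Visit poppy.
At poppy: no right child.

reed, teak, daisy, elm, sage, fern, poppy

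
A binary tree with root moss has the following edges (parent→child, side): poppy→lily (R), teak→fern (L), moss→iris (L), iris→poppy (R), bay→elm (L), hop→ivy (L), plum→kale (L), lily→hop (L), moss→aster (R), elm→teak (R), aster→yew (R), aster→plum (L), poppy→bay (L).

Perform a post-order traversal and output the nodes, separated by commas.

fern, teak, elm, bay, ivy, hop, lily, poppy, iris, kale, plum, yew, aster, moss

Post-order visits the left subtree, then the right subtree, then the node.
At moss: go left to iris.
  At iris: no left child.
  At iris: go right to poppy.
    At poppy: go left to bay.
      At bay: go left to elm.
        At elm: no left child.
        At elm: go right to teak.
          At teak: go left to fern.
            fern is a leaf — visit fern.
          At teak: no right child.
          Visit teak.
        Visit elm.
      At bay: no right child.
      Visit bay.
    At poppy: go right to lily.
      At lily: go left to hop.
        At hop: go left to ivy.
          ivy is a leaf — visit ivy.
        At hop: no right child.
        Visit hop.
      At lily: no right child.
      Visit lily.
    Visit poppy.
  Visit iris.
At moss: go right to aster.
  At aster: go left to plum.
    At plum: go left to kale.
      kale is a leaf — visit kale.
    At plum: no right child.
    Visit plum.
  At aster: go right to yew.
    yew is a leaf — visit yew.
  Visit aster.
Visit moss.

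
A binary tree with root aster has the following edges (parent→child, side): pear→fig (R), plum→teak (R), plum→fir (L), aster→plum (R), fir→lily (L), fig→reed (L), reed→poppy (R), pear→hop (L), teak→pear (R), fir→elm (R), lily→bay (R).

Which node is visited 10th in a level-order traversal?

Level-order visits nodes level by level from the root, left to right within each level.
Level 0: aster
Level 1: plum
Level 2: fir, teak
Level 3: lily, elm, pear
Level 4: bay, hop, fig
Level 5: reed
Level 6: poppy
Full level-order sequence: aster, plum, fir, teak, lily, elm, pear, bay, hop, fig, reed, poppy.

fig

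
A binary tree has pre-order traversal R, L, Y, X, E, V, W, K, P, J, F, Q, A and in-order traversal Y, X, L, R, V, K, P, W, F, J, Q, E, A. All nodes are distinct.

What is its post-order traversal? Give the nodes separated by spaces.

X Y L P K F Q J W V A E R

The first element of pre-order is the root; it splits in-order into left and right subtrees.
Root R: left subtree has 3 nodes {Y, X, L}, right has 9 {V, K, P, W, F, J, Q, E, A}.
  Root L: left subtree has 2 nodes {Y, X}, right has 0 { }.
    Root Y: left subtree has 0 nodes { }, right has 1 {X}.
  Root E: left subtree has 7 nodes {V, K, P, W, F, J, Q}, right has 1 {A}.
    Root V: left subtree has 0 nodes { }, right has 6 {K, P, W, F, J, Q}.
      Root W: left subtree has 2 nodes {K, P}, right has 3 {F, J, Q}.
        Root K: left subtree has 0 nodes { }, right has 1 {P}.
        Root J: left subtree has 1 node {F}, right has 1 {Q}.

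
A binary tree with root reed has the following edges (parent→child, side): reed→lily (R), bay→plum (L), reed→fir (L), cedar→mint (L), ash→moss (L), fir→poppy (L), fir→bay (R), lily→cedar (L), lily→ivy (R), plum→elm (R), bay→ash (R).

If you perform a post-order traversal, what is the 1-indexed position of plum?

3

Post-order visits the left subtree, then the right subtree, then the node.
At reed: go left to fir.
  At fir: go left to poppy.
    poppy is a leaf — visit poppy.
  At fir: go right to bay.
    At bay: go left to plum.
      At plum: no left child.
      At plum: go right to elm.
        elm is a leaf — visit elm.
      Visit plum.
    At bay: go right to ash.
      At ash: go left to moss.
        moss is a leaf — visit moss.
      At ash: no right child.
      Visit ash.
    Visit bay.
  Visit fir.
At reed: go right to lily.
  At lily: go left to cedar.
    At cedar: go left to mint.
      mint is a leaf — visit mint.
    At cedar: no right child.
    Visit cedar.
  At lily: go right to ivy.
    ivy is a leaf — visit ivy.
  Visit lily.
Visit reed.
Full post-order sequence: poppy, elm, plum, moss, ash, bay, fir, mint, cedar, ivy, lily, reed.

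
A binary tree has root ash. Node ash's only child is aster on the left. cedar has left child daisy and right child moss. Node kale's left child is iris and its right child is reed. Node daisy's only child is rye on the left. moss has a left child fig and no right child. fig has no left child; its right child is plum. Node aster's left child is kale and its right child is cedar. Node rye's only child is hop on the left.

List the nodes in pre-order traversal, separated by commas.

ash, aster, kale, iris, reed, cedar, daisy, rye, hop, moss, fig, plum

Pre-order visits the node, then its left subtree, then its right subtree.
Visit ash.
At ash: go left to aster.
  Visit aster.
  At aster: go left to kale.
    Visit kale.
    At kale: go left to iris.
      iris is a leaf — visit iris.
    At kale: go right to reed.
      reed is a leaf — visit reed.
  At aster: go right to cedar.
    Visit cedar.
    At cedar: go left to daisy.
      Visit daisy.
      At daisy: go left to rye.
        Visit rye.
        At rye: go left to hop.
          hop is a leaf — visit hop.
        At rye: no right child.
      At daisy: no right child.
    At cedar: go right to moss.
      Visit moss.
      At moss: go left to fig.
        Visit fig.
        At fig: no left child.
        At fig: go right to plum.
          plum is a leaf — visit plum.
      At moss: no right child.
At ash: no right child.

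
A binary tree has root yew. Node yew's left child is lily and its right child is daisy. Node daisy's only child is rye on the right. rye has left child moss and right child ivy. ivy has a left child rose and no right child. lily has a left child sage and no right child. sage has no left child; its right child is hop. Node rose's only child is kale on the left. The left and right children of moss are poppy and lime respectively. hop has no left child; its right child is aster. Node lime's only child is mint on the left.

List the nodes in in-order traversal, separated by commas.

sage, hop, aster, lily, yew, daisy, poppy, moss, mint, lime, rye, kale, rose, ivy

In-order visits the left subtree, then the node, then the right subtree.
At yew: go left to lily.
  At lily: go left to sage.
    At sage: no left child.
    Visit sage.
    At sage: go right to hop.
      At hop: no left child.
      Visit hop.
      At hop: go right to aster.
        aster is a leaf — visit aster.
  Visit lily.
  At lily: no right child.
Visit yew.
At yew: go right to daisy.
  At daisy: no left child.
  Visit daisy.
  At daisy: go right to rye.
    At rye: go left to moss.
      At moss: go left to poppy.
        poppy is a leaf — visit poppy.
      Visit moss.
      At moss: go right to lime.
        At lime: go left to mint.
          mint is a leaf — visit mint.
        Visit lime.
        At lime: no right child.
    Visit rye.
    At rye: go right to ivy.
      At ivy: go left to rose.
        At rose: go left to kale.
          kale is a leaf — visit kale.
        Visit rose.
        At rose: no right child.
      Visit ivy.
      At ivy: no right child.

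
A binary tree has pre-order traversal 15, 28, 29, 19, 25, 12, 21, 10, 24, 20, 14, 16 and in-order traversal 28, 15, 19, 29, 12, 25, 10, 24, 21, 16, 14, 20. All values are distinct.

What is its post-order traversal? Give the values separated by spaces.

The first element of pre-order is the root; it splits in-order into left and right subtrees.
Root 15: left subtree has 1 node {28}, right has 10 {19, 29, 12, 25, 10, 24, 21, 16, 14, 20}.
  Root 29: left subtree has 1 node {19}, right has 8 {12, 25, 10, 24, 21, 16, 14, 20}.
    Root 25: left subtree has 1 node {12}, right has 6 {10, 24, 21, 16, 14, 20}.
      Root 21: left subtree has 2 nodes {10, 24}, right has 3 {16, 14, 20}.
        Root 10: left subtree has 0 nodes { }, right has 1 {24}.
        Root 20: left subtree has 2 nodes {16, 14}, right has 0 { }.
          Root 14: left subtree has 1 node {16}, right has 0 { }.

28 19 12 24 10 16 14 20 21 25 29 15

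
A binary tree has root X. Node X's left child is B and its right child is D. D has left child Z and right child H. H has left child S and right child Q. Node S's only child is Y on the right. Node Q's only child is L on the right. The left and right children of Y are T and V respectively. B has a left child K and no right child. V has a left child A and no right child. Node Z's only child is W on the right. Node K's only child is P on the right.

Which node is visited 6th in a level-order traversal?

Level-order visits nodes level by level from the root, left to right within each level.
Level 0: X
Level 1: B, D
Level 2: K, Z, H
Level 3: P, W, S, Q
Level 4: Y, L
Level 5: T, V
Level 6: A
Full level-order sequence: X, B, D, K, Z, H, P, W, S, Q, Y, L, T, V, A.

H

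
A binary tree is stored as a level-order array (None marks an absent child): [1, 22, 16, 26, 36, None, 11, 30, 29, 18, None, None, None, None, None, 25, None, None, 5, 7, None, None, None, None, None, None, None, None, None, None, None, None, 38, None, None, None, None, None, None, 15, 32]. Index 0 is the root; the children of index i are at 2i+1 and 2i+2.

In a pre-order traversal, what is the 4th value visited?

Pre-order visits the node, then its left subtree, then its right subtree.
Visit 1.
At 1: go left to 22.
  Visit 22.
  At 22: go left to 26.
    Visit 26.
    At 26: go left to 30.
      Visit 30.
      At 30: go left to 25.
        Visit 25.
        At 25: no left child.
        At 25: go right to 38.
          38 is a leaf — visit 38.
      At 30: no right child.
    At 26: go right to 29.
      Visit 29.
      At 29: no left child.
      At 29: go right to 5.
        5 is a leaf — visit 5.
  At 22: go right to 36.
    Visit 36.
    At 36: go left to 18.
      Visit 18.
      At 18: go left to 7.
        Visit 7.
        At 7: go left to 15.
          15 is a leaf — visit 15.
        At 7: go right to 32.
          32 is a leaf — visit 32.
      At 18: no right child.
    At 36: no right child.
At 1: go right to 16.
  Visit 16.
  At 16: no left child.
  At 16: go right to 11.
    11 is a leaf — visit 11.
Full pre-order sequence: 1, 22, 26, 30, 25, 38, 29, 5, 36, 18, 7, 15, 32, 16, 11.

30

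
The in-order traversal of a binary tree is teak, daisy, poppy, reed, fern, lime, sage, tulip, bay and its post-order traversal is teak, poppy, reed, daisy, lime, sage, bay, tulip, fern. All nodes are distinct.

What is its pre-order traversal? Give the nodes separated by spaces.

fern daisy teak reed poppy tulip sage lime bay

The last element of post-order is the root; it splits in-order into left and right subtrees.
Root fern: left subtree has 4 nodes {teak, daisy, poppy, reed}, right has 4 {lime, sage, tulip, bay}.
  Root daisy: left subtree has 1 node {teak}, right has 2 {poppy, reed}.
    Root reed: left subtree has 1 node {poppy}, right has 0 { }.
  Root tulip: left subtree has 2 nodes {lime, sage}, right has 1 {bay}.
    Root sage: left subtree has 1 node {lime}, right has 0 { }.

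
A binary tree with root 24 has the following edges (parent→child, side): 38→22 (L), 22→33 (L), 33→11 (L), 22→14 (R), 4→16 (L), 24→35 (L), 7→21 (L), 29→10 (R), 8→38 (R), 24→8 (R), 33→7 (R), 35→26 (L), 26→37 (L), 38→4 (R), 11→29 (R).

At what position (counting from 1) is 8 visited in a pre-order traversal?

Pre-order visits the node, then its left subtree, then its right subtree.
Visit 24.
At 24: go left to 35.
  Visit 35.
  At 35: go left to 26.
    Visit 26.
    At 26: go left to 37.
      37 is a leaf — visit 37.
    At 26: no right child.
  At 35: no right child.
At 24: go right to 8.
  Visit 8.
  At 8: no left child.
  At 8: go right to 38.
    Visit 38.
    At 38: go left to 22.
      Visit 22.
      At 22: go left to 33.
        Visit 33.
        At 33: go left to 11.
          Visit 11.
          At 11: no left child.
          At 11: go right to 29.
            Visit 29.
            At 29: no left child.
            At 29: go right to 10.
              10 is a leaf — visit 10.
        At 33: go right to 7.
          Visit 7.
          At 7: go left to 21.
            21 is a leaf — visit 21.
          At 7: no right child.
      At 22: go right to 14.
        14 is a leaf — visit 14.
    At 38: go right to 4.
      Visit 4.
      At 4: go left to 16.
        16 is a leaf — visit 16.
      At 4: no right child.
Full pre-order sequence: 24, 35, 26, 37, 8, 38, 22, 33, 11, 29, 10, 7, 21, 14, 4, 16.

5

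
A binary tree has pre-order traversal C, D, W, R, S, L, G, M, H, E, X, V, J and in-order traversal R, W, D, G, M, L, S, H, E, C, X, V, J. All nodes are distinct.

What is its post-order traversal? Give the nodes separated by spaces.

R W M G L E H S D J V X C

The first element of pre-order is the root; it splits in-order into left and right subtrees.
Root C: left subtree has 9 nodes {R, W, D, G, M, L, S, H, E}, right has 3 {X, V, J}.
  Root D: left subtree has 2 nodes {R, W}, right has 6 {G, M, L, S, H, E}.
    Root W: left subtree has 1 node {R}, right has 0 { }.
    Root S: left subtree has 3 nodes {G, M, L}, right has 2 {H, E}.
      Root L: left subtree has 2 nodes {G, M}, right has 0 { }.
        Root G: left subtree has 0 nodes { }, right has 1 {M}.
      Root H: left subtree has 0 nodes { }, right has 1 {E}.
  Root X: left subtree has 0 nodes { }, right has 2 {V, J}.
    Root V: left subtree has 0 nodes { }, right has 1 {J}.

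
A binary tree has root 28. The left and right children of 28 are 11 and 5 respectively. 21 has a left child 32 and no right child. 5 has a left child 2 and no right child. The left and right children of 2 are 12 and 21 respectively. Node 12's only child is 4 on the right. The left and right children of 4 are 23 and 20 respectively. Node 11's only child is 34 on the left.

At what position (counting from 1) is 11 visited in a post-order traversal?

Post-order visits the left subtree, then the right subtree, then the node.
At 28: go left to 11.
  At 11: go left to 34.
    34 is a leaf — visit 34.
  At 11: no right child.
  Visit 11.
At 28: go right to 5.
  At 5: go left to 2.
    At 2: go left to 12.
      At 12: no left child.
      At 12: go right to 4.
        At 4: go left to 23.
          23 is a leaf — visit 23.
        At 4: go right to 20.
          20 is a leaf — visit 20.
        Visit 4.
      Visit 12.
    At 2: go right to 21.
      At 21: go left to 32.
        32 is a leaf — visit 32.
      At 21: no right child.
      Visit 21.
    Visit 2.
  At 5: no right child.
  Visit 5.
Visit 28.
Full post-order sequence: 34, 11, 23, 20, 4, 12, 32, 21, 2, 5, 28.

2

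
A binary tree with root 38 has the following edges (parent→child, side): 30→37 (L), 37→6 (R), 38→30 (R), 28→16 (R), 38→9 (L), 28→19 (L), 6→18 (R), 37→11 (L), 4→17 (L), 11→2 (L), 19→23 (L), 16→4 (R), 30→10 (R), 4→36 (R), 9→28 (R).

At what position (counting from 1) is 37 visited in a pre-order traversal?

11

Pre-order visits the node, then its left subtree, then its right subtree.
Visit 38.
At 38: go left to 9.
  Visit 9.
  At 9: no left child.
  At 9: go right to 28.
    Visit 28.
    At 28: go left to 19.
      Visit 19.
      At 19: go left to 23.
        23 is a leaf — visit 23.
      At 19: no right child.
    At 28: go right to 16.
      Visit 16.
      At 16: no left child.
      At 16: go right to 4.
        Visit 4.
        At 4: go left to 17.
          17 is a leaf — visit 17.
        At 4: go right to 36.
          36 is a leaf — visit 36.
At 38: go right to 30.
  Visit 30.
  At 30: go left to 37.
    Visit 37.
    At 37: go left to 11.
      Visit 11.
      At 11: go left to 2.
        2 is a leaf — visit 2.
      At 11: no right child.
    At 37: go right to 6.
      Visit 6.
      At 6: no left child.
      At 6: go right to 18.
        18 is a leaf — visit 18.
  At 30: go right to 10.
    10 is a leaf — visit 10.
Full pre-order sequence: 38, 9, 28, 19, 23, 16, 4, 17, 36, 30, 37, 11, 2, 6, 18, 10.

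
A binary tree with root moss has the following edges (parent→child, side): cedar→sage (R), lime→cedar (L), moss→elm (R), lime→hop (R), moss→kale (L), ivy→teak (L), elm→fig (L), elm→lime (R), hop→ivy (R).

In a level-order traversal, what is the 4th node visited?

fig

Level-order visits nodes level by level from the root, left to right within each level.
Level 0: moss
Level 1: kale, elm
Level 2: fig, lime
Level 3: cedar, hop
Level 4: sage, ivy
Level 5: teak
Full level-order sequence: moss, kale, elm, fig, lime, cedar, hop, sage, ivy, teak.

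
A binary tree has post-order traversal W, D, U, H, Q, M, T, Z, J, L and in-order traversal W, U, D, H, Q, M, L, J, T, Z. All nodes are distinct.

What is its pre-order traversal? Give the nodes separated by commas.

The last element of post-order is the root; it splits in-order into left and right subtrees.
Root L: left subtree has 6 nodes {W, U, D, H, Q, M}, right has 3 {J, T, Z}.
  Root M: left subtree has 5 nodes {W, U, D, H, Q}, right has 0 { }.
    Root Q: left subtree has 4 nodes {W, U, D, H}, right has 0 { }.
      Root H: left subtree has 3 nodes {W, U, D}, right has 0 { }.
        Root U: left subtree has 1 node {W}, right has 1 {D}.
  Root J: left subtree has 0 nodes { }, right has 2 {T, Z}.
    Root Z: left subtree has 1 node {T}, right has 0 { }.

L, M, Q, H, U, W, D, J, Z, T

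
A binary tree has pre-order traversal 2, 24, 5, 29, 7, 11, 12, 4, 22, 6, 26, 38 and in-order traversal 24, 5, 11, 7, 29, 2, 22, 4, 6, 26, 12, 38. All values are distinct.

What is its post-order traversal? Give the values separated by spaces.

The first element of pre-order is the root; it splits in-order into left and right subtrees.
Root 2: left subtree has 5 nodes {24, 5, 11, 7, 29}, right has 6 {22, 4, 6, 26, 12, 38}.
  Root 24: left subtree has 0 nodes { }, right has 4 {5, 11, 7, 29}.
    Root 5: left subtree has 0 nodes { }, right has 3 {11, 7, 29}.
      Root 29: left subtree has 2 nodes {11, 7}, right has 0 { }.
        Root 7: left subtree has 1 node {11}, right has 0 { }.
  Root 12: left subtree has 4 nodes {22, 4, 6, 26}, right has 1 {38}.
    Root 4: left subtree has 1 node {22}, right has 2 {6, 26}.
      Root 6: left subtree has 0 nodes { }, right has 1 {26}.

11 7 29 5 24 22 26 6 4 38 12 2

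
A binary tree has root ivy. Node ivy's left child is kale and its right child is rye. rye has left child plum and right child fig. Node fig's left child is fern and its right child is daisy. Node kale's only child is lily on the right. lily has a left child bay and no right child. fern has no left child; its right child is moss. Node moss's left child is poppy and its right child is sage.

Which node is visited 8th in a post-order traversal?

fern

Post-order visits the left subtree, then the right subtree, then the node.
At ivy: go left to kale.
  At kale: no left child.
  At kale: go right to lily.
    At lily: go left to bay.
      bay is a leaf — visit bay.
    At lily: no right child.
    Visit lily.
  Visit kale.
At ivy: go right to rye.
  At rye: go left to plum.
    plum is a leaf — visit plum.
  At rye: go right to fig.
    At fig: go left to fern.
      At fern: no left child.
      At fern: go right to moss.
        At moss: go left to poppy.
          poppy is a leaf — visit poppy.
        At moss: go right to sage.
          sage is a leaf — visit sage.
        Visit moss.
      Visit fern.
    At fig: go right to daisy.
      daisy is a leaf — visit daisy.
    Visit fig.
  Visit rye.
Visit ivy.
Full post-order sequence: bay, lily, kale, plum, poppy, sage, moss, fern, daisy, fig, rye, ivy.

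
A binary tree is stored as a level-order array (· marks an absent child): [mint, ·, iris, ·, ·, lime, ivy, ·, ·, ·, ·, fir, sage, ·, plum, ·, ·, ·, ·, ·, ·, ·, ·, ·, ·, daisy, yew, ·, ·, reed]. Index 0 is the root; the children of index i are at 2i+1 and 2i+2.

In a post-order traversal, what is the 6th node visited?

reed

Post-order visits the left subtree, then the right subtree, then the node.
At mint: no left child.
At mint: go right to iris.
  At iris: go left to lime.
    At lime: go left to fir.
      fir is a leaf — visit fir.
    At lime: go right to sage.
      At sage: go left to daisy.
        daisy is a leaf — visit daisy.
      At sage: go right to yew.
        yew is a leaf — visit yew.
      Visit sage.
    Visit lime.
  At iris: go right to ivy.
    At ivy: no left child.
    At ivy: go right to plum.
      At plum: go left to reed.
        reed is a leaf — visit reed.
      At plum: no right child.
      Visit plum.
    Visit ivy.
  Visit iris.
Visit mint.
Full post-order sequence: fir, daisy, yew, sage, lime, reed, plum, ivy, iris, mint.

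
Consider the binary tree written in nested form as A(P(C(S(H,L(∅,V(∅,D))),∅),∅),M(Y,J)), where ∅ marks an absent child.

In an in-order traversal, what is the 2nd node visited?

S

In-order visits the left subtree, then the node, then the right subtree.
At A: go left to P.
  At P: go left to C.
    At C: go left to S.
      At S: go left to H.
        H is a leaf — visit H.
      Visit S.
      At S: go right to L.
        At L: no left child.
        Visit L.
        At L: go right to V.
          At V: no left child.
          Visit V.
          At V: go right to D.
            D is a leaf — visit D.
    Visit C.
    At C: no right child.
  Visit P.
  At P: no right child.
Visit A.
At A: go right to M.
  At M: go left to Y.
    Y is a leaf — visit Y.
  Visit M.
  At M: go right to J.
    J is a leaf — visit J.
Full in-order sequence: H, S, L, V, D, C, P, A, Y, M, J.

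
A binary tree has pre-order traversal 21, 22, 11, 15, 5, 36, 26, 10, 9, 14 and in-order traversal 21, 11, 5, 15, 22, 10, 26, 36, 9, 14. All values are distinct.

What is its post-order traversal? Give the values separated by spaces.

5 15 11 10 26 14 9 36 22 21

The first element of pre-order is the root; it splits in-order into left and right subtrees.
Root 21: left subtree has 0 nodes { }, right has 9 {11, 5, 15, 22, 10, 26, 36, 9, 14}.
  Root 22: left subtree has 3 nodes {11, 5, 15}, right has 5 {10, 26, 36, 9, 14}.
    Root 11: left subtree has 0 nodes { }, right has 2 {5, 15}.
      Root 15: left subtree has 1 node {5}, right has 0 { }.
    Root 36: left subtree has 2 nodes {10, 26}, right has 2 {9, 14}.
      Root 26: left subtree has 1 node {10}, right has 0 { }.
      Root 9: left subtree has 0 nodes { }, right has 1 {14}.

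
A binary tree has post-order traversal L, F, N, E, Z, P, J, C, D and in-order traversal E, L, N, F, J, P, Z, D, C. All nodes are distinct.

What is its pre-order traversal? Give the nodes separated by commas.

D, J, E, N, L, F, P, Z, C

The last element of post-order is the root; it splits in-order into left and right subtrees.
Root D: left subtree has 7 nodes {E, L, N, F, J, P, Z}, right has 1 {C}.
  Root J: left subtree has 4 nodes {E, L, N, F}, right has 2 {P, Z}.
    Root E: left subtree has 0 nodes { }, right has 3 {L, N, F}.
      Root N: left subtree has 1 node {L}, right has 1 {F}.
    Root P: left subtree has 0 nodes { }, right has 1 {Z}.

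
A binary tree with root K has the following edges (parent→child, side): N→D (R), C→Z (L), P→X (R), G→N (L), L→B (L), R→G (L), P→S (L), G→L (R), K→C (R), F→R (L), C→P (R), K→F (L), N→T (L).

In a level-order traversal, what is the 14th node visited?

B

Level-order visits nodes level by level from the root, left to right within each level.
Level 0: K
Level 1: F, C
Level 2: R, Z, P
Level 3: G, S, X
Level 4: N, L
Level 5: T, D, B
Full level-order sequence: K, F, C, R, Z, P, G, S, X, N, L, T, D, B.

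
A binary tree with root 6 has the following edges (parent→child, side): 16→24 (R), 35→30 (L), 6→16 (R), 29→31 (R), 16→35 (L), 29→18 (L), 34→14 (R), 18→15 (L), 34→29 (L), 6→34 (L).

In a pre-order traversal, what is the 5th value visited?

Pre-order visits the node, then its left subtree, then its right subtree.
Visit 6.
At 6: go left to 34.
  Visit 34.
  At 34: go left to 29.
    Visit 29.
    At 29: go left to 18.
      Visit 18.
      At 18: go left to 15.
        15 is a leaf — visit 15.
      At 18: no right child.
    At 29: go right to 31.
      31 is a leaf — visit 31.
  At 34: go right to 14.
    14 is a leaf — visit 14.
At 6: go right to 16.
  Visit 16.
  At 16: go left to 35.
    Visit 35.
    At 35: go left to 30.
      30 is a leaf — visit 30.
    At 35: no right child.
  At 16: go right to 24.
    24 is a leaf — visit 24.
Full pre-order sequence: 6, 34, 29, 18, 15, 31, 14, 16, 35, 30, 24.

15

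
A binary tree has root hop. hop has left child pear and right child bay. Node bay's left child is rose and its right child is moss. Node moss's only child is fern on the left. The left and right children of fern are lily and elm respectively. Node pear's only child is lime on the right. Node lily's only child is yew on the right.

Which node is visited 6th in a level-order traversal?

moss

Level-order visits nodes level by level from the root, left to right within each level.
Level 0: hop
Level 1: pear, bay
Level 2: lime, rose, moss
Level 3: fern
Level 4: lily, elm
Level 5: yew
Full level-order sequence: hop, pear, bay, lime, rose, moss, fern, lily, elm, yew.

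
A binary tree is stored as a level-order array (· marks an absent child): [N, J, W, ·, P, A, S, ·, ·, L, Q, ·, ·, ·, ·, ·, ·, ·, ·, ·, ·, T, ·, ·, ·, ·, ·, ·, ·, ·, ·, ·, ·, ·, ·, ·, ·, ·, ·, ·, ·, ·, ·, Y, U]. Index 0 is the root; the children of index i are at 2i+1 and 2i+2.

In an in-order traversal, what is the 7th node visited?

In-order visits the left subtree, then the node, then the right subtree.
At N: go left to J.
  At J: no left child.
  Visit J.
  At J: go right to P.
    At P: go left to L.
      L is a leaf — visit L.
    Visit P.
    At P: go right to Q.
      At Q: go left to T.
        At T: go left to Y.
          Y is a leaf — visit Y.
        Visit T.
        At T: go right to U.
          U is a leaf — visit U.
      Visit Q.
      At Q: no right child.
Visit N.
At N: go right to W.
  At W: go left to A.
    A is a leaf — visit A.
  Visit W.
  At W: go right to S.
    S is a leaf — visit S.
Full in-order sequence: J, L, P, Y, T, U, Q, N, A, W, S.

Q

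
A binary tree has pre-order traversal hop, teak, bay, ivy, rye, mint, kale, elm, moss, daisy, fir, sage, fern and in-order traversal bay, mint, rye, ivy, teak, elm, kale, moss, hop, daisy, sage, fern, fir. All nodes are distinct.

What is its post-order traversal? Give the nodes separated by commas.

The first element of pre-order is the root; it splits in-order into left and right subtrees.
Root hop: left subtree has 8 nodes {bay, mint, rye, ivy, teak, elm, kale, moss}, right has 4 {daisy, sage, fern, fir}.
  Root teak: left subtree has 4 nodes {bay, mint, rye, ivy}, right has 3 {elm, kale, moss}.
    Root bay: left subtree has 0 nodes { }, right has 3 {mint, rye, ivy}.
      Root ivy: left subtree has 2 nodes {mint, rye}, right has 0 { }.
        Root rye: left subtree has 1 node {mint}, right has 0 { }.
    Root kale: left subtree has 1 node {elm}, right has 1 {moss}.
  Root daisy: left subtree has 0 nodes { }, right has 3 {sage, fern, fir}.
    Root fir: left subtree has 2 nodes {sage, fern}, right has 0 { }.
      Root sage: left subtree has 0 nodes { }, right has 1 {fern}.

mint, rye, ivy, bay, elm, moss, kale, teak, fern, sage, fir, daisy, hop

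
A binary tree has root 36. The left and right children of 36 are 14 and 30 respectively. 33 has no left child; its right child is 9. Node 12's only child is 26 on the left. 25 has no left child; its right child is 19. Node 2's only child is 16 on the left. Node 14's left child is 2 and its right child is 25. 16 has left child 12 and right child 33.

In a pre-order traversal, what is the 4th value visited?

16

Pre-order visits the node, then its left subtree, then its right subtree.
Visit 36.
At 36: go left to 14.
  Visit 14.
  At 14: go left to 2.
    Visit 2.
    At 2: go left to 16.
      Visit 16.
      At 16: go left to 12.
        Visit 12.
        At 12: go left to 26.
          26 is a leaf — visit 26.
        At 12: no right child.
      At 16: go right to 33.
        Visit 33.
        At 33: no left child.
        At 33: go right to 9.
          9 is a leaf — visit 9.
    At 2: no right child.
  At 14: go right to 25.
    Visit 25.
    At 25: no left child.
    At 25: go right to 19.
      19 is a leaf — visit 19.
At 36: go right to 30.
  30 is a leaf — visit 30.
Full pre-order sequence: 36, 14, 2, 16, 12, 26, 33, 9, 25, 19, 30.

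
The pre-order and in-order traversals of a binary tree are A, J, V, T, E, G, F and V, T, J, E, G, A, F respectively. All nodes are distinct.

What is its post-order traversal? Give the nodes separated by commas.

T, V, G, E, J, F, A

The first element of pre-order is the root; it splits in-order into left and right subtrees.
Root A: left subtree has 5 nodes {V, T, J, E, G}, right has 1 {F}.
  Root J: left subtree has 2 nodes {V, T}, right has 2 {E, G}.
    Root V: left subtree has 0 nodes { }, right has 1 {T}.
    Root E: left subtree has 0 nodes { }, right has 1 {G}.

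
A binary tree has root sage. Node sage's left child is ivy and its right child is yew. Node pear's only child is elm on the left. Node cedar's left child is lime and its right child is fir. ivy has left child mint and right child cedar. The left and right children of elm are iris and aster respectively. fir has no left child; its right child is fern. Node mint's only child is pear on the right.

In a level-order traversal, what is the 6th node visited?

pear

Level-order visits nodes level by level from the root, left to right within each level.
Level 0: sage
Level 1: ivy, yew
Level 2: mint, cedar
Level 3: pear, lime, fir
Level 4: elm, fern
Level 5: iris, aster
Full level-order sequence: sage, ivy, yew, mint, cedar, pear, lime, fir, elm, fern, iris, aster.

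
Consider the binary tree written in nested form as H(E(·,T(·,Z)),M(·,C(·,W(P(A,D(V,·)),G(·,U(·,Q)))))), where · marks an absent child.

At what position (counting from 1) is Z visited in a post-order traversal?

Post-order visits the left subtree, then the right subtree, then the node.
At H: go left to E.
  At E: no left child.
  At E: go right to T.
    At T: no left child.
    At T: go right to Z.
      Z is a leaf — visit Z.
    Visit T.
  Visit E.
At H: go right to M.
  At M: no left child.
  At M: go right to C.
    At C: no left child.
    At C: go right to W.
      At W: go left to P.
        At P: go left to A.
          A is a leaf — visit A.
        At P: go right to D.
          At D: go left to V.
            V is a leaf — visit V.
          At D: no right child.
          Visit D.
        Visit P.
      At W: go right to G.
        At G: no left child.
        At G: go right to U.
          At U: no left child.
          At U: go right to Q.
            Q is a leaf — visit Q.
          Visit U.
        Visit G.
      Visit W.
    Visit C.
  Visit M.
Visit H.
Full post-order sequence: Z, T, E, A, V, D, P, Q, U, G, W, C, M, H.

1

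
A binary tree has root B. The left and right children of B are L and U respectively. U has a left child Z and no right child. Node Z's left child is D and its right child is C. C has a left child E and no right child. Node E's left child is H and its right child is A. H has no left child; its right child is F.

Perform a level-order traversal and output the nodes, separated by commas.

B, L, U, Z, D, C, E, H, A, F

Level-order visits nodes level by level from the root, left to right within each level.
Level 0: B
Level 1: L, U
Level 2: Z
Level 3: D, C
Level 4: E
Level 5: H, A
Level 6: F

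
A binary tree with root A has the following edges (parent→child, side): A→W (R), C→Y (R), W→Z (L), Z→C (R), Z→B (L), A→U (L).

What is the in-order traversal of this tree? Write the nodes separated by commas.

U, A, B, Z, C, Y, W

In-order visits the left subtree, then the node, then the right subtree.
At A: go left to U.
  U is a leaf — visit U.
Visit A.
At A: go right to W.
  At W: go left to Z.
    At Z: go left to B.
      B is a leaf — visit B.
    Visit Z.
    At Z: go right to C.
      At C: no left child.
      Visit C.
      At C: go right to Y.
        Y is a leaf — visit Y.
  Visit W.
  At W: no right child.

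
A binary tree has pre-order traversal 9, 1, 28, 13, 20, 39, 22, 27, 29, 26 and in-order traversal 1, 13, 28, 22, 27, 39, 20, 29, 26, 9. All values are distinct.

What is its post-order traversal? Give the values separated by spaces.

The first element of pre-order is the root; it splits in-order into left and right subtrees.
Root 9: left subtree has 9 nodes {1, 13, 28, 22, 27, 39, 20, 29, 26}, right has 0 { }.
  Root 1: left subtree has 0 nodes { }, right has 8 {13, 28, 22, 27, 39, 20, 29, 26}.
    Root 28: left subtree has 1 node {13}, right has 6 {22, 27, 39, 20, 29, 26}.
      Root 20: left subtree has 3 nodes {22, 27, 39}, right has 2 {29, 26}.
        Root 39: left subtree has 2 nodes {22, 27}, right has 0 { }.
          Root 22: left subtree has 0 nodes { }, right has 1 {27}.
        Root 29: left subtree has 0 nodes { }, right has 1 {26}.

13 27 22 39 26 29 20 28 1 9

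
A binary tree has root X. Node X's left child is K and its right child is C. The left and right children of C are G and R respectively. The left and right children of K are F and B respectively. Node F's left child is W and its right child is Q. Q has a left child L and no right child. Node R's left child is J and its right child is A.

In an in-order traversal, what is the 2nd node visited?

F

In-order visits the left subtree, then the node, then the right subtree.
At X: go left to K.
  At K: go left to F.
    At F: go left to W.
      W is a leaf — visit W.
    Visit F.
    At F: go right to Q.
      At Q: go left to L.
        L is a leaf — visit L.
      Visit Q.
      At Q: no right child.
  Visit K.
  At K: go right to B.
    B is a leaf — visit B.
Visit X.
At X: go right to C.
  At C: go left to G.
    G is a leaf — visit G.
  Visit C.
  At C: go right to R.
    At R: go left to J.
      J is a leaf — visit J.
    Visit R.
    At R: go right to A.
      A is a leaf — visit A.
Full in-order sequence: W, F, L, Q, K, B, X, G, C, J, R, A.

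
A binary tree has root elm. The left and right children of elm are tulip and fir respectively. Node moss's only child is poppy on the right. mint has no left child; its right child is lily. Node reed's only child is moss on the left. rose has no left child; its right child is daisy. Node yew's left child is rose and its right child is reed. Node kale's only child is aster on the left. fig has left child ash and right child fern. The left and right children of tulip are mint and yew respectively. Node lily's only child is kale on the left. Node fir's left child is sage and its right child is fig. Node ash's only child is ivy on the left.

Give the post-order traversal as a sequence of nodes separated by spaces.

aster kale lily mint daisy rose poppy moss reed yew tulip sage ivy ash fern fig fir elm

Post-order visits the left subtree, then the right subtree, then the node.
At elm: go left to tulip.
  At tulip: go left to mint.
    At mint: no left child.
    At mint: go right to lily.
      At lily: go left to kale.
        At kale: go left to aster.
          aster is a leaf — visit aster.
        At kale: no right child.
        Visit kale.
      At lily: no right child.
      Visit lily.
    Visit mint.
  At tulip: go right to yew.
    At yew: go left to rose.
      At rose: no left child.
      At rose: go right to daisy.
        daisy is a leaf — visit daisy.
      Visit rose.
    At yew: go right to reed.
      At reed: go left to moss.
        At moss: no left child.
        At moss: go right to poppy.
          poppy is a leaf — visit poppy.
        Visit moss.
      At reed: no right child.
      Visit reed.
    Visit yew.
  Visit tulip.
At elm: go right to fir.
  At fir: go left to sage.
    sage is a leaf — visit sage.
  At fir: go right to fig.
    At fig: go left to ash.
      At ash: go left to ivy.
        ivy is a leaf — visit ivy.
      At ash: no right child.
      Visit ash.
    At fig: go right to fern.
      fern is a leaf — visit fern.
    Visit fig.
  Visit fir.
Visit elm.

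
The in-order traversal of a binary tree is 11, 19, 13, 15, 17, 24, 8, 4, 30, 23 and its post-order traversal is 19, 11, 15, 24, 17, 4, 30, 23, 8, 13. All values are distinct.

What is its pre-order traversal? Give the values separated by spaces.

The last element of post-order is the root; it splits in-order into left and right subtrees.
Root 13: left subtree has 2 nodes {11, 19}, right has 7 {15, 17, 24, 8, 4, 30, 23}.
  Root 11: left subtree has 0 nodes { }, right has 1 {19}.
  Root 8: left subtree has 3 nodes {15, 17, 24}, right has 3 {4, 30, 23}.
    Root 17: left subtree has 1 node {15}, right has 1 {24}.
    Root 23: left subtree has 2 nodes {4, 30}, right has 0 { }.
      Root 30: left subtree has 1 node {4}, right has 0 { }.

13 11 19 8 17 15 24 23 30 4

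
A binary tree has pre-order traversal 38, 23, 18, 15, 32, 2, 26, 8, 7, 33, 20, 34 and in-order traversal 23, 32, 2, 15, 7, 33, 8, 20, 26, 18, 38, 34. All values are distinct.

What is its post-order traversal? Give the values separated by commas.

The first element of pre-order is the root; it splits in-order into left and right subtrees.
Root 38: left subtree has 10 nodes {23, 32, 2, 15, 7, 33, 8, 20, 26, 18}, right has 1 {34}.
  Root 23: left subtree has 0 nodes { }, right has 9 {32, 2, 15, 7, 33, 8, 20, 26, 18}.
    Root 18: left subtree has 8 nodes {32, 2, 15, 7, 33, 8, 20, 26}, right has 0 { }.
      Root 15: left subtree has 2 nodes {32, 2}, right has 5 {7, 33, 8, 20, 26}.
        Root 32: left subtree has 0 nodes { }, right has 1 {2}.
        Root 26: left subtree has 4 nodes {7, 33, 8, 20}, right has 0 { }.
          Root 8: left subtree has 2 nodes {7, 33}, right has 1 {20}.
            Root 7: left subtree has 0 nodes { }, right has 1 {33}.

2, 32, 33, 7, 20, 8, 26, 15, 18, 23, 34, 38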